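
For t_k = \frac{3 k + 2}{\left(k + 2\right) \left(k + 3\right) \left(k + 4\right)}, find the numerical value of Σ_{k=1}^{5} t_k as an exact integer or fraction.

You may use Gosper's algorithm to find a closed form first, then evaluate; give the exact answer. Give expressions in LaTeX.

The ratio is (k + 2)*(3*k + 5)/((k + 5)*(3*k + 2)).
Gosper form: A/B · C(k+1)/C(k) with A=k + 2, B=k + 5, C=k + 2/3.
Set up (k + 2)·f(k+1) − (k + 4)·f(k) − (k + 2/3) = 0.
Degrees (1,1,1) ⇒ d ≤ 2.
A polynomial solution: f(k) = k*(2*k + 1)/9.
Then R = B(k−1)f/C = k*(k + 4)*(2*k + 1)/(3*(3*k + 2)), so s_k = R(k)·t_k = k*(2*k + 1)/(3*(k + 2)*(k + 3)).
s_(k+1) − s_k = (3*k + 2)/(k**3 + 9*k**2 + 26*k + 24) = t_k.
Evaluate s at k=6 and k=1: 13/36 and 1/12; difference 5/18.

Σ = 5/18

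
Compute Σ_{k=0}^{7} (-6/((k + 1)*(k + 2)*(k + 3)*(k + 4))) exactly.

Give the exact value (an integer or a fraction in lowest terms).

Ratio r(k) = (k + 1)/(k + 5).
Gosper form: A/B · C(k+1)/C(k) with A=k + 1, B=k + 5, C=1.
Need (k + 1)·f(k+1) − (k + 4)·f(k) = 1.
Bound: deg f ≤ 3.
Solve for f: f(k) = k*(k**2 + 6*k + 11)/18 (degree 3 ≤ 3).
So s_k = (B(k−1)f/C)·t_k = (k*(k + 4)*(k**2 + 6*k + 11)/18)·t_k = k*(-k**2 - 6*k - 11)/(3*(k + 1)*(k + 2)*(k + 3)).
Δs = -6/(k**4 + 10*k**3 + 35*k**2 + 50*k + 24), as required.
Evaluate s at k=8 and k=0: -164/495 and 0; difference -164/495.

Σ = -164/495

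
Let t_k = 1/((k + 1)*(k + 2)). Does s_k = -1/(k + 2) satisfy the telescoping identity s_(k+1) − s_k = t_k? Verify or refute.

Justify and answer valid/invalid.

s_(k+1) = -1/(k + 3)
s_(k+1) − s_k = 1/((k + 2)*(k + 3))
(s_(k+1) − s_k) − t_k = -2/(k**3 + 6*k**2 + 11*k + 6)

Invalid: residual -2/(k**3 + 6*k**2 + 11*k + 6) ≠ 0.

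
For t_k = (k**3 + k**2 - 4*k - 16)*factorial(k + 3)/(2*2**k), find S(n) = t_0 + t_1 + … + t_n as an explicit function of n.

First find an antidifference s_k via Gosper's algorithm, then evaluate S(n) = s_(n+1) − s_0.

Step 1: r(k) = (k**4 + 8*k**3 + 17*k**2 - 14*k - 72)/(2*(k**3 + k**2 - 4*k - 16)).
Gosper form: A/B · C(k+1)/C(k) with A=k/2 + 2, B=1, C=k**3 + k**2 - 4*k - 16.
Set up (k/2 + 2)·f(k+1) − (1)·f(k) − (k**3 + k**2 - 4*k - 16) = 0.
deg f ≤ 2 (via 1,0,3).
A polynomial solution: f(k) = 2*(k - 4)*(k + 1).
Get s_k = R·t_k = (k - 4)*(k + 1)*factorial(k + 3)/2**k with R(k) = B(k−1)f(k)/C(k) = 2*(k - 4)*(k + 1)/(k**3 + k**2 - 4*k - 16).
Δs = (k**3 + k**2 - 4*k - 16)*factorial(k + 3)/(2*2**k), as required.
s_(n+1) = 2**(-n - 1)*(n - 3)*(n + 2)*factorial(n + 4) and s_(0) = -24, so S(n) = 24 + n**2*factorial(n + 4)/(2*2**n) - n*factorial(n + 4)/(2*2**n) - 3*factorial(n + 4)/2**n.

S(n) = 24 + n**2*factorial(n + 4)/(2*2**n) - n*factorial(n + 4)/(2*2**n) - 3*factorial(n + 4)/2**n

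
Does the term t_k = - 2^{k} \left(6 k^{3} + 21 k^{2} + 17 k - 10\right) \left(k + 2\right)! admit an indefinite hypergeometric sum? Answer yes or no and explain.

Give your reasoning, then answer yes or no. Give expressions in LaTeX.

Yes. s_k = 2^{k} \left(- 3 k^{2} + 3 k + 2\right) \left(k + 2\right)!.

Compute t_(k+1)/t_k: get 2*(6*k**4 + 57*k**3 + 194*k**2 + 265*k + 102)/(6*k**3 + 21*k**2 + 17*k - 10).
Normal form (A,B,C) = (2*k + 6, 1, k**3 + 7*k**2/2 + 17*k/6 - 5/3).
Key eq: (2*k + 6)·f(k+1) = (1)·f(k) + (k**3 + 7*k**2/2 + 17*k/6 - 5/3).
Degrees (1,0,3) ⇒ d ≤ 2.
Solving with deg f ≤ 2: f(k) = (3*k**2 - 3*k - 2)/6.
Certificate R = B(k−1)f/C = (3*k**2 - 3*k - 2)/(6*k**3 + 21*k**2 + 17*k - 10) gives s_k = 2**k*(-3*k**2 + 3*k + 2)*factorial(k + 2).
s_(k+1) − s_k = -2**k*(6*k**3 + 21*k**2 + 17*k - 10)*factorial(k + 2) = t_k.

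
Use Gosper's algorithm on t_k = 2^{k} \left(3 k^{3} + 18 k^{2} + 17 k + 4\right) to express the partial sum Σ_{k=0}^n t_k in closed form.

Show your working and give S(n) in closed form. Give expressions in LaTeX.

S(n) = 2^{n + 1} \left(3 n^{3} + 9 n^{2} + 8 n + 2\right)

Ratio r(k) = 2*(3*k**3 + 27*k**2 + 62*k + 42)/(3*k**3 + 18*k**2 + 17*k + 4).
So A=2 and B=1, with C=k**3 + 6*k**2 + 17*k/3 + 4/3.
Solve (2)·f(k+1) − (1)·f(k) = k**3 + 6*k**2 + 17*k/3 + 4/3.
deg f ≤ 3 (via 0,0,3).
A polynomial solution: f(k) = k*(3*k**2 - 1)/3.
Then R = B(k−1)f/C = k*(3*k**2 - 1)/(3*k**3 + 18*k**2 + 17*k + 4), so s_k = R(k)·t_k = 2**k*k*(3*k**2 - 1).
s_(k+1) − s_k = 2**k*(3*k**3 + 18*k**2 + 17*k + 4) = t_k.
Σ_(k=0)^n t_k = s_(n+1) − s_(0) = (2**(n + 1)*(3*n**3 + 9*n**2 + 8*n + 2)) − (0), i.e. 2**(n + 1)*(3*n**3 + 9*n**2 + 8*n + 2).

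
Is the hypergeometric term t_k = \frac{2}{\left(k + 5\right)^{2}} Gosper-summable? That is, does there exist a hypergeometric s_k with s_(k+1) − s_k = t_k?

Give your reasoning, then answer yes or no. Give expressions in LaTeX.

No — key equation has no polynomial f.

Ratio r(k) = (k + 5)**2/(k + 6)**2.
Factor: A=k**2 + 10*k + 25; B=k**2 + 12*k + 36; C=1.
Key eq: (k**2 + 10*k + 25)·f(k+1) = (k**2 + 10*k + 25)·f(k) + (1).
From deg A=2, deg B=2, deg C=0: d=0.
f = c0 ⇒ A·f(k+1) − B(k−1)·f(k) − C = -1. The system {-1 = 0} is inconsistent; no antidifference.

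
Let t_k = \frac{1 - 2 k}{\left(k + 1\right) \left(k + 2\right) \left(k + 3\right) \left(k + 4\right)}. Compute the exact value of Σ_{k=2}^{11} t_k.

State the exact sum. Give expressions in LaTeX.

Ratio r(k) = (k + 1)*(2*k + 1)/((k + 5)*(2*k - 1)).
Gosper form: A/B · C(k+1)/C(k) with A=k + 1, B=k + 5, C=k - 1/2.
Key eq: (k + 1)·f(k+1) = (k + 4)·f(k) + (k - 1/2).
Bound: deg f ≤ 3.
Solving with deg f ≤ 3: f(k) = -k/2.
So s_k = (B(k−1)f/C)·t_k = (-k*(k + 4)/(2*k - 1))·t_k = k/((k + 1)*(k + 2)*(k + 3)).
s_(k+1) − s_k = (-k*(k + 4) + (k + 1)**2)/((k + 1)*(k + 2)*(k + 3)*(k + 4)) = t_k.
Sum = s_(12) − s_(2); s_(12) = 2/455, s_(2) = 1/30 ⇒ -79/2730.

Σ = -79/2730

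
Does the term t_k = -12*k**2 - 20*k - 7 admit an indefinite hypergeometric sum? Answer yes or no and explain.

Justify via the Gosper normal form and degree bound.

Yes. s_k = k*(-4*k**2 - 4*k + 1).

The ratio is (12*k**2 + 44*k + 39)/(12*k**2 + 20*k + 7).
Factor: A=1; B=1; C=k**2 + 5*k/3 + 7/12.
Need (1)·f(k+1) − (1)·f(k) = k**2 + 5*k/3 + 7/12.
d = 3 from the (0,0,2) case.
Coefficient equations give f(k) = k*(4*k**2 + 4*k - 1)/12.
Then R = B(k−1)f/C = k*(4*k**2 + 4*k - 1)/((2*k + 1)*(6*k + 7)), so s_k = R(k)·t_k = k*(-4*k**2 - 4*k + 1).
s_(k+1) − s_k = -12*k**2 - 20*k - 7 = t_k.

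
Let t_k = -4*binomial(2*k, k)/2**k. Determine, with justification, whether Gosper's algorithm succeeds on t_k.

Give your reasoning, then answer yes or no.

No — t_k has no hypergeometric antidifference.

Ratio r(k) = (2*k + 1)/(k + 1).
Normal form (A,B,C) = (2*k + 1, k + 1, 1).
Solve (2*k + 1)·f(k+1) − (k)·f(k) = 1.
From deg A=1, deg B=1, deg C=0: d=-1.
deg f ≤ -1 is impossible — no certificate.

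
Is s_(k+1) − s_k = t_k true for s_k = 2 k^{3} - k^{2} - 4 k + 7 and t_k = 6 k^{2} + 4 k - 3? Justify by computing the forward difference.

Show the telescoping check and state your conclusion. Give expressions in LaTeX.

s_(k+1) = 2*k**3 + 5*k**2 + 4
s_(k+1) − s_k = 6*k**2 + 4*k - 3
(s_(k+1) − s_k) − t_k = 0

valid (s_(k+1) − s_k reduces to t_k)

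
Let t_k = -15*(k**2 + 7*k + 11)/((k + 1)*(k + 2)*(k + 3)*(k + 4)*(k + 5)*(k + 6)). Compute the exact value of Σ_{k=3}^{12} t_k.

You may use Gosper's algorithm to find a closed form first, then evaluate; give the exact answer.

Σ = -25/1008

r(k) = (k + 1)*(7*k + (k + 1)**2 + 18)/((k + 7)*(k**2 + 7*k + 11)) after simplifying.
Normal form (A,B,C) = (k + 1, k + 7, k**2 + 7*k + 11).
Solve (k + 1)·f(k+1) − (k + 6)·f(k) = k**2 + 7*k + 11.
Bound: deg f ≤ 5.
Solve for f: f(k) = k*(k + 2)*(k + 4)*(k**2 + 9*k + 23)/45 (degree 5 ≤ 5).
Then R = B(k−1)f/C = k*(k + 2)*(k + 4)*(k + 6)*(k**2 + 9*k + 23)/(45*(k**2 + 7*k + 11)), so s_k = R(k)·t_k = k*(-k**2 - 9*k - 23)/(3*(k**3 + 9*k**2 + 23*k + 15)).
Check: Δs_k = 15*(-k**2 - 7*k - 11)/(k**6 + 21*k**5 + 175*k**4 + 735*k**3 + 1624*k**2 + 1764*k + 720). ✓
Σ_(k=3)^(12) t_k = s_(13) − s_(3) = -1339/4032 − (-59/192) = -25/1008.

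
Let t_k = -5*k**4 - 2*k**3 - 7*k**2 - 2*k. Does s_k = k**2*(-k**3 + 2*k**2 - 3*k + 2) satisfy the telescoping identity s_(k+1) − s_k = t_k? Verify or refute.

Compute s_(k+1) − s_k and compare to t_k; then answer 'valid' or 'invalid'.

s_(k+1) = (k + 1)**2*(-3*k - (k + 1)**3 + 2*(k + 1)**2 - 1)
s_(k+1) − s_k = k*(-5*k**3 - 2*k**2 - 7*k - 2)
(s_(k+1) − s_k) − t_k = 0

valid (s_(k+1) − s_k reduces to t_k)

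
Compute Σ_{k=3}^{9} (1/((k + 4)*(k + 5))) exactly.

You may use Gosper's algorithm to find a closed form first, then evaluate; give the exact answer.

Σ = 1/14

t_(k+1)/t_k = (k + 4)/(k + 6).
Factor: A=k + 4; B=k + 6; C=1.
Solve (k + 4)·f(k+1) − (k + 5)·f(k) = 1.
d = 1 from the (1,1,0) case.
Solving with deg f ≤ 1: f(k) = k/4.
R(k) = B(k−1)·f(k)/C(k) = k*(k + 5)/4; s_k = R·t_k = k/(4*(k + 4)).
s_(k+1) − s_k = 1/(k**2 + 9*k + 20) = t_k.
Σ_(k=3)^(9) t_k = s_(10) − s_(3) = 5/28 − (3/28) = 1/14.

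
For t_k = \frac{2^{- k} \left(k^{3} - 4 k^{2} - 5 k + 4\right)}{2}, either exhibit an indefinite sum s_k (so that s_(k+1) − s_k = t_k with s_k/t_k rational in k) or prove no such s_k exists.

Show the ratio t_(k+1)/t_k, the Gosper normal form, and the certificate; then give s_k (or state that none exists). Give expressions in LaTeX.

t_(k+1)/t_k = (k**3 - k**2 - 10*k - 4)/(2*(k**3 - 4*k**2 - 5*k + 4)).
So A=1/2 and B=1, with C=k**3 - 4*k**2 - 5*k + 4.
Set up (1/2)·f(k+1) − (1)·f(k) − (k**3 - 4*k**2 - 5*k + 4) = 0.
Bound: deg f ≤ 3.
Solving with deg f ≤ 3: f(k) = -2*k*(k**2 - k - 4).
R(k) = B(k−1)·f(k)/C(k) = -2*k*(k**2 - k - 4)/(k**3 - 4*k**2 - 5*k + 4); s_k = R·t_k = k*(-k**2 + k + 4)/2**k.
Δs = (k**3 - 4*k**2 - 5*k + 4)/(2*2**k), as required.

s_k = 2^{- k} k \left(- k^{2} + k + 4\right)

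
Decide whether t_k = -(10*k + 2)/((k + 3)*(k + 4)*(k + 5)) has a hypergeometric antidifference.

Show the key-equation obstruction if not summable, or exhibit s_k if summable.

The ratio is (k + 3)*(5*k + 6)/((k + 6)*(5*k + 1)).
Take A(k)=k + 3, B(k)=k + 6, C(k)=k + 1/5.
Need (k + 3)·f(k+1) − (k + 5)·f(k) = k + 1/5.
From deg A=1, deg B=1, deg C=1: d=2.
Coefficient equations give f(k) = k*(2*k - 1)/15.
So s_k = (B(k−1)f/C)·t_k = (k*(k + 5)*(2*k - 1)/(3*(5*k + 1)))·t_k = -2*k*(2*k - 1)/(3*(k + 3)*(k + 4)).
Check: Δs_k = 2*(-5*k - 1)/(k**3 + 12*k**2 + 47*k + 60). ✓

Yes. s_k = -2*k*(2*k - 1)/(3*(k + 3)*(k + 4)).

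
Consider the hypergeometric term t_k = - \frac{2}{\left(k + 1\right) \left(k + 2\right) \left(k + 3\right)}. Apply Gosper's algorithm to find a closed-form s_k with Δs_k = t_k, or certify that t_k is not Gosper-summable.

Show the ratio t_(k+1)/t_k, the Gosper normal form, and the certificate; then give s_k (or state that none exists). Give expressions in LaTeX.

s_k = \frac{k \left(- k - 3\right)}{2 \left(k + 1\right) \left(k + 2\right)}

The ratio is (k + 1)/(k + 4).
Take A(k)=k + 1, B(k)=k + 4, C(k)=1.
Key eq: (k + 1)·f(k+1) = (k + 3)·f(k) + (1).
Bound: deg f ≤ 2.
Solve for f: f(k) = k*(k + 3)/4 (degree 2 ≤ 2).
Then R = B(k−1)f/C = k*(k + 3)**2/4, so s_k = R(k)·t_k = k*(-k - 3)/(2*(k + 1)*(k + 2)).
Δs = -2/(k**3 + 6*k**2 + 11*k + 6), as required.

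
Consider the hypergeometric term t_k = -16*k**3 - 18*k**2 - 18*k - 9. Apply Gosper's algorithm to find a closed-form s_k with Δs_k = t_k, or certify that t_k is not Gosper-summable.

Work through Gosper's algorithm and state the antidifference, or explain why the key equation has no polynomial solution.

The ratio is (16*k**3 + 66*k**2 + 102*k + 61)/(16*k**3 + 18*k**2 + 18*k + 9).
Take A(k)=1, B(k)=1, C(k)=k**3 + 9*k**2/8 + 9*k/8 + 9/16.
f must satisfy (1)·f(k+1) − (1)·f(k) = k**3 + 9*k**2/8 + 9*k/8 + 9/16.
Degrees (0,0,3) ⇒ d ≤ 4.
A polynomial solution: f(k) = k*(2*k + 1)*(2*k**2 - 2*k + 3)/16.
Get s_k = R·t_k = k*(-4*k**3 + 2*k**2 - 4*k - 3) with R(k) = B(k−1)f(k)/C(k) = k*(2*k + 1)*(2*k**2 - 2*k + 3)/(16*k**3 + 18*k**2 + 18*k + 9).
s_(k+1) − s_k = -16*k**3 - 18*k**2 - 18*k - 9 = t_k.

s_k = k*(-4*k**3 + 2*k**2 - 4*k - 3)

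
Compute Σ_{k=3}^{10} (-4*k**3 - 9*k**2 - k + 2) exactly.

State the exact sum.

Step 1: r(k) = (4*k**3 + 21*k**2 + 31*k + 12)/(4*k**3 + 9*k**2 + k - 2).
Normal form (A,B,C) = (1, 1, k**3 + 9*k**2/4 + k/4 - 1/2).
Need (1)·f(k+1) − (1)·f(k) = k**3 + 9*k**2/4 + k/4 - 1/2.
deg f ≤ 4 (via 0,0,3).
Match coefficients ⇒ f(k) = k*(k**3 + k**2 - 3*k - 1)/4.
Certificate R = B(k−1)f/C = k*(k**3 + k**2 - 3*k - 1)/((k + 2)*(4*k**2 + k - 1)) gives s_k = k*(-k**3 - k**2 + 3*k + 1).
Verify: -4*k**3 - 9*k**2 - k + 2 matches t_k.
Sum = s_(11) − s_(3); s_(11) = -15598, s_(3) = -78 ⇒ -15520.

Σ = -15520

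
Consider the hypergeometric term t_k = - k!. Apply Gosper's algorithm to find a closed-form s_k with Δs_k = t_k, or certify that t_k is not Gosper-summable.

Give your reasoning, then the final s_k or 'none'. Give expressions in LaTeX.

none (Gosper's algorithm certifies no s_k)

The ratio is k + 1.
Normal form (A,B,C) = (k + 1, 1, 1).
Set up (k + 1)·f(k+1) − (1)·f(k) − (1) = 0.
Degrees (1,0,0) ⇒ d ≤ -1.
d = -1 < 0 ⇒ no nonzero polynomial f; not summable.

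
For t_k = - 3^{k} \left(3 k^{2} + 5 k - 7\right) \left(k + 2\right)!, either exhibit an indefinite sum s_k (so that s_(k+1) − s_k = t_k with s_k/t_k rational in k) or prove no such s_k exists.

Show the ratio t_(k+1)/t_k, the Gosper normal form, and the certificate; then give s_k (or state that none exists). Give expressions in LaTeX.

s_k = - 3^{k} \left(k - 2\right) \left(k + 2\right)!

Step 1: r(k) = 3*(3*k**3 + 20*k**2 + 34*k + 3)/(3*k**2 + 5*k - 7).
So A=3*k + 9 and B=1, with C=k**2 + 5*k/3 - 7/3.
Set up (3*k + 9)·f(k+1) − (1)·f(k) − (k**2 + 5*k/3 - 7/3) = 0.
Degrees (1,0,2) ⇒ d ≤ 1.
Match coefficients ⇒ f(k) = (k - 2)/3.
Get s_k = R·t_k = -3**k*(k - 2)*factorial(k + 2) with R(k) = B(k−1)f(k)/C(k) = (k - 2)/(3*k**2 + 5*k - 7).
Verify: -3**k*(3*k**2 + 5*k - 7)*factorial(k + 2) matches t_k.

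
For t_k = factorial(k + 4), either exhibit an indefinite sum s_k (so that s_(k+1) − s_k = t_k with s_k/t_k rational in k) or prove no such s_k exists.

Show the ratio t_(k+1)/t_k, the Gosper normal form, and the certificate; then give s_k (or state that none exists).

Step 1: r(k) = k + 5.
A = k + 5, B = 1, C = 1.
f must satisfy (k + 5)·f(k+1) − (1)·f(k) = 1.
d = -1 from the (1,0,0) case.
deg f ≤ -1 is impossible — no certificate.

not Gosper-summable; s_k does not exist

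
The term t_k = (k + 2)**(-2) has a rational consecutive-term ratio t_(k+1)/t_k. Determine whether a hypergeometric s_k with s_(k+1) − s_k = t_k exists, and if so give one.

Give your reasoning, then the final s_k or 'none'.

none — t_k is not Gosper-summable

Compute t_(k+1)/t_k: get (k + 2)**2/(k + 3)**2.
Normal form (A,B,C) = (k**2 + 4*k + 4, k**2 + 6*k + 9, 1).
Need (k**2 + 4*k + 4)·f(k+1) − (k**2 + 4*k + 4)·f(k) = 1.
d = 0 from the (2,2,0) case.
Write f(k) = c0. Then LHS − RHS = -1, requiring -1 = 0: contradictory. No certificate.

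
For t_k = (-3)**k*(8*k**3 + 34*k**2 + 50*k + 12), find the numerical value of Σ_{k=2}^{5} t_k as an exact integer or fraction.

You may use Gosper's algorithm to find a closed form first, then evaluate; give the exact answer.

Σ = -426168

Step 1: r(k) = 3*(-4*k**3 - 29*k**2 - 71*k - 52)/(4*k**3 + 17*k**2 + 25*k + 6).
Normal form (A,B,C) = (-3, 1, k**3 + 17*k**2/4 + 25*k/4 + 3/2).
Set up (-3)·f(k+1) − (1)·f(k) − (k**3 + 17*k**2/4 + 25*k/4 + 3/2) = 0.
d = 3 from the (0,0,3) case.
Solving with deg f ≤ 3: f(k) = -(2*k**3 + 4*k**2 + 2*k - 3)/8.
So s_k = (B(k−1)f/C)·t_k = (-(2*k**3 + 4*k**2 + 2*k - 3)/(2*(4*k**3 + 17*k**2 + 25*k + 6)))·t_k = (-3)**k*(-2*k**3 - 4*k**2 - 2*k + 3).
Δs = (-3)**k*(8*k**3 + 34*k**2 + 50*k + 12), as required.
Evaluate s at k=6 and k=2: -426465 and -297; difference -426168.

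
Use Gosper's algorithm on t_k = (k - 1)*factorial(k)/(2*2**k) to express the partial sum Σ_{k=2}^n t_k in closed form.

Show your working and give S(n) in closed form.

S(n) = 2**(-n - 1)*(-2**n + n*factorial(n) + factorial(n))

Ratio r(k) = k*(k + 1)/(2*(k - 1)).
So A=k/2 + 1/2 and B=1, with C=k - 1.
Need (k/2 + 1/2)·f(k+1) − (1)·f(k) = k - 1.
Degrees (1,0,1) ⇒ d ≤ 0.
Solve for f: f(k) = 2 (degree 0 ≤ 0).
Get s_k = R·t_k = factorial(k)/2**k with R(k) = B(k−1)f(k)/C(k) = 2/(k - 1).
s_(k+1) − s_k = (k - 1)*factorial(k)/(2*2**k) = t_k.
s_(n+1) = 2**(-n - 1)*factorial(n + 1) and s_(2) = 1/2, so S(n) = 2**(-n - 1)*(-2**n + n*factorial(n) + factorial(n)).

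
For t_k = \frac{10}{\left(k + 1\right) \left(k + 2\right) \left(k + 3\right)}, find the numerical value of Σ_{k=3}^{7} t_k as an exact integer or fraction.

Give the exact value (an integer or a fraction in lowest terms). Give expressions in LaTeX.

Compute t_(k+1)/t_k: get (k + 1)/(k + 4).
Normal form (A,B,C) = (k + 1, k + 4, 1).
f must satisfy (k + 1)·f(k+1) − (k + 3)·f(k) = 1.
Degrees (1,1,0) ⇒ d ≤ 2.
Match coefficients ⇒ f(k) = k*(k + 3)/4.
Certificate R = B(k−1)f/C = k*(k + 3)**2/4 gives s_k = 5*k*(k + 3)/(2*(k + 1)*(k + 2)).
s_(k+1) − s_k = 10/(k**3 + 6*k**2 + 11*k + 6) = t_k.
Σ_(k=3)^(7) t_k = s_(8) − s_(3) = 22/9 − (9/4) = 7/36.

Σ = 7/36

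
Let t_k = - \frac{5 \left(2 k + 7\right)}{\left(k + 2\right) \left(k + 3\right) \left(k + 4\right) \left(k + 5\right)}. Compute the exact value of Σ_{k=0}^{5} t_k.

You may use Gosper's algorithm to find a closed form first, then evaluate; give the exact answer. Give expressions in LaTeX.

t_(k+1)/t_k = (k + 2)*(2*k + 9)/((k + 6)*(2*k + 7)).
So A=k + 2 and B=k + 6, with C=k + 7/2.
Set up (k + 2)·f(k+1) − (k + 5)·f(k) − (k + 7/2) = 0.
deg f ≤ 3 (via 1,1,1).
Solving with deg f ≤ 3: f(k) = k*(k + 3)*(k + 6)/16.
Get s_k = R·t_k = 5*k*(-k - 6)/(8*(k**2 + 6*k + 8)) with R(k) = B(k−1)f(k)/C(k) = k*(k + 3)*(k + 5)*(k + 6)/(8*(2*k + 7)).
Δs = 5*(-2*k - 7)/(k**4 + 14*k**3 + 71*k**2 + 154*k + 120), as required.
Telescoping: Σ = s_(6) − s_(0) = -9/16 − (0) = -9/16.

Σ = -9/16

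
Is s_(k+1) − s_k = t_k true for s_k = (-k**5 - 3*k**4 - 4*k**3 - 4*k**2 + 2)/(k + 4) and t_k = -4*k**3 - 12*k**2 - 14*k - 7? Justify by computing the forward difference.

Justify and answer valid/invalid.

Invalid: residual 3*(3*k**4 + 26*k**3 + 60*k**2 + 61*k + 30)/(k**2 + 9*k + 20) ≠ 0.

s_(k+1) = (-k**5 - 8*k**4 - 26*k**3 - 44*k**2 - 37*k - 10)/(k + 5)
s_(k+1) − s_k = (-4*k**5 - 39*k**4 - 124*k**3 - 193*k**2 - 160*k - 50)/(k**2 + 9*k + 20)
(s_(k+1) − s_k) − t_k = 3*(3*k**4 + 26*k**3 + 60*k**2 + 61*k + 30)/(k**2 + 9*k + 20)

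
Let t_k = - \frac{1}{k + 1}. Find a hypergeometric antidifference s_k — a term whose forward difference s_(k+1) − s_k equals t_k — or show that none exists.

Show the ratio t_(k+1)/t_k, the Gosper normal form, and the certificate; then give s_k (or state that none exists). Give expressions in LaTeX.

r(k) = (k + 1)/(k + 2) after simplifying.
Factor: A=k + 1; B=k + 2; C=1.
Key eq: (k + 1)·f(k+1) = (k + 1)·f(k) + (1).
d = 0 from the (1,1,0) case.
Generic f = c0 gives residual -1; -1 = 0 cannot hold, so t_k is not Gosper-summable.

none (Gosper's algorithm certifies no s_k)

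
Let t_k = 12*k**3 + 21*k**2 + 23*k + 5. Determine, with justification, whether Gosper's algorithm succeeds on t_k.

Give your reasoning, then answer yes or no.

Compute t_(k+1)/t_k: get (12*k**3 + 57*k**2 + 101*k + 61)/(12*k**3 + 21*k**2 + 23*k + 5).
Factor: A=1; B=1; C=k**3 + 7*k**2/4 + 23*k/12 + 5/12.
Key eq: (1)·f(k+1) = (1)·f(k) + (k**3 + 7*k**2/4 + 23*k/12 + 5/12).
d = 4 from the (0,0,3) case.
Solving with deg f ≤ 4: f(k) = k*(3*k**3 + k**2 + 4*k - 3)/12.
Certificate R = B(k−1)f/C = k*(3*k**3 + k**2 + 4*k - 3)/(12*k**3 + 21*k**2 + 23*k + 5) gives s_k = k*(3*k**3 + k**2 + 4*k - 3).
s_(k+1) − s_k = 12*k**3 + 21*k**2 + 23*k + 5 = t_k.

Yes. s_k = k*(3*k**3 + k**2 + 4*k - 3).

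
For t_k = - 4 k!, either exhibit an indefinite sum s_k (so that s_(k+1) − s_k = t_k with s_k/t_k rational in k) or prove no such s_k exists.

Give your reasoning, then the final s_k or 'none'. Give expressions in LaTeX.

none (Gosper's algorithm certifies no s_k)

Step 1: r(k) = k + 1.
A = k + 1, B = 1, C = 1.
Solve (k + 1)·f(k+1) − (1)·f(k) = 1.
d = -1 from the (1,0,0) case.
Bound -1 < 0, so the key equation has no polynomial solution.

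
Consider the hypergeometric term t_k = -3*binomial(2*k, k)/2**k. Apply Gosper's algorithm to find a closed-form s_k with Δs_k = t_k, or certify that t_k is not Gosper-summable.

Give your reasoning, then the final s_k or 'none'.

not Gosper-summable; s_k does not exist

t_(k+1)/t_k = (2*k + 1)/(k + 1).
Factor: A=2*k + 1; B=k + 1; C=1.
Set up (2*k + 1)·f(k+1) − (k)·f(k) − (1) = 0.
From deg A=1, deg B=1, deg C=0: d=-1.
Bound -1 < 0, so the key equation has no polynomial solution.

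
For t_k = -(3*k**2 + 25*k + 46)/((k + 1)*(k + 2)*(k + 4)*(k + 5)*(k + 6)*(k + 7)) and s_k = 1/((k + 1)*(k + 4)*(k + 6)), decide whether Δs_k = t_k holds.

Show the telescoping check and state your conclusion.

Valid: the claim telescopes to t_k.

s_(k+1) = 1/((k + 2)*(k + 5)*(k + 7))
s_(k+1) − s_k = 1/((k + 2)*(k + 5)*(k + 7)) - 1/((k + 1)*(k + 4)*(k + 6))
(s_(k+1) − s_k) − t_k = 0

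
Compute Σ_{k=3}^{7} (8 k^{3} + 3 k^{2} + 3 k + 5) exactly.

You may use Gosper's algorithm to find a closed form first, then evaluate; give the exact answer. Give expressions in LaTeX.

Σ = 6705

The ratio is (8*k**3 + 27*k**2 + 33*k + 19)/(8*k**3 + 3*k**2 + 3*k + 5).
Take A(k)=1, B(k)=1, C(k)=k**3 + 3*k**2/8 + 3*k/8 + 5/8.
Key eq: (1)·f(k+1) = (1)·f(k) + (k**3 + 3*k**2/8 + 3*k/8 + 5/8).
deg f ≤ 4 (via 0,0,3).
Match coefficients ⇒ f(k) = k*(2*k**3 - 3*k**2 + 2*k + 4)/8.
Then R = B(k−1)f/C = k*(2*k**3 - 3*k**2 + 2*k + 4)/(8*k**3 + 3*k**2 + 3*k + 5), so s_k = R(k)·t_k = k*(2*k**3 - 3*k**2 + 2*k + 4).
Check: Δs_k = 8*k**3 + 3*k**2 + 3*k + 5. ✓
Telescoping: Σ = s_(8) − s_(3) = 6816 − (111) = 6705.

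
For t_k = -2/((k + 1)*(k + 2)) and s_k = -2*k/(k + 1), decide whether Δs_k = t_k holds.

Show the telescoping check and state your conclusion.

s_(k+1) = 2*(-k - 1)/(k + 2)
s_(k+1) − s_k = -2/(k**2 + 3*k + 2)
(s_(k+1) − s_k) − t_k = 0

Valid — Δs_k = t_k.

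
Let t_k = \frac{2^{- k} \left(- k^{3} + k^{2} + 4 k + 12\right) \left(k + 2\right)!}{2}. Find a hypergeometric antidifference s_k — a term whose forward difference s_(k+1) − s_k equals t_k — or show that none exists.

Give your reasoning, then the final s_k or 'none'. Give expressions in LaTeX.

s_k = 2^{- k} \left(- k^{2} + 4 k + 3\right) \left(k + 2\right)!

The ratio is (k + 3)*(4*k - (k + 1)**3 + (k + 1)**2 + 16)/(2*(-k**3 + k**2 + 4*k + 12)).
Normal form (A,B,C) = (k/2 + 3/2, 1, k**3 - k**2 - 4*k - 12).
f must satisfy (k/2 + 3/2)·f(k+1) − (1)·f(k) = k**3 - k**2 - 4*k - 12.
deg f ≤ 2 (via 1,0,3).
Match coefficients ⇒ f(k) = 2*(k**2 - 4*k - 3).
Get s_k = R·t_k = (-k**2 + 4*k + 3)*factorial(k + 2)/2**k with R(k) = B(k−1)f(k)/C(k) = 2*(k**2 - 4*k - 3)/(k**3 - k**2 - 4*k - 12).
Verify: (-k**3 + k**2 + 4*k + 12)*factorial(k + 2)/(2*2**k) matches t_k.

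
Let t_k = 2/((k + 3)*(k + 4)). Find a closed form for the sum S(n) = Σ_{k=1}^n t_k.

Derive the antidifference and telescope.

S(n) = n/(2*(n + 4))

Compute t_(k+1)/t_k: get (k + 3)/(k + 5).
Normal form (A,B,C) = (k + 3, k + 5, 1).
Solve (k + 3)·f(k+1) − (k + 4)·f(k) = 1.
From deg A=1, deg B=1, deg C=0: d=1.
Match coefficients ⇒ f(k) = k/3.
So s_k = (B(k−1)f/C)·t_k = (k*(k + 4)/3)·t_k = 2*k/(3*(k + 3)).
s_(k+1) − s_k = 2/(k**2 + 7*k + 12) = t_k.
Telescope: S(n) = s_(n+1) − s_(1) = 2*(n + 1)/(3*(n + 4)) − (1/6) = n/(2*(n + 4)).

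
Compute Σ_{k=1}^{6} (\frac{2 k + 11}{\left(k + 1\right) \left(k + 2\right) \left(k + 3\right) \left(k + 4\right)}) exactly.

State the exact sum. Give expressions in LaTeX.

Σ = 139/720

Ratio r(k) = (k + 1)*(2*k + 13)/((k + 5)*(2*k + 11)).
Take A(k)=k + 1, B(k)=k + 5, C(k)=k + 11/2.
Need (k + 1)·f(k+1) − (k + 4)·f(k) = k + 11/2.
Degrees (1,1,1) ⇒ d ≤ 3.
Coefficient equations give f(k) = k*(2*k**2 + 12*k + 19)/6.
Get s_k = R·t_k = k*(2*k**2 + 12*k + 19)/(3*(k + 1)*(k + 2)*(k + 3)) with R(k) = B(k−1)f(k)/C(k) = k*(k + 4)*(2*k**2 + 12*k + 19)/(3*(2*k + 11)).
Check: Δs_k = (2*k + 11)/(k**4 + 10*k**3 + 35*k**2 + 50*k + 24). ✓
Evaluate s at k=7 and k=1: 469/720 and 11/24; difference 139/720.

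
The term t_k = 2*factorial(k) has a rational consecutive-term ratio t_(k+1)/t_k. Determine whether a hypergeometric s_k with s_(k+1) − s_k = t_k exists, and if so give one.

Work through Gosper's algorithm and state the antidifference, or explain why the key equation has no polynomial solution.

none — t_k is not Gosper-summable

Ratio r(k) = k + 1.
Gosper form: A/B · C(k+1)/C(k) with A=k + 1, B=1, C=1.
Key eq: (k + 1)·f(k+1) = (1)·f(k) + (1).
Bound: deg f ≤ -1.
Bound -1 < 0, so the key equation has no polynomial solution.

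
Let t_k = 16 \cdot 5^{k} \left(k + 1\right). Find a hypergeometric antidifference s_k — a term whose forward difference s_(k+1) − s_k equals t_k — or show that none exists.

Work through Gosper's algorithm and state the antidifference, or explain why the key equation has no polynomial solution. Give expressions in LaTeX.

s_k = 5^{k} \left(4 k - 1\right)

Step 1: r(k) = 5*(k + 2)/(k + 1).
So A=5 and B=1, with C=k + 1.
Need (5)·f(k+1) − (1)·f(k) = k + 1.
Degrees (0,0,1) ⇒ d ≤ 1.
Solving with deg f ≤ 1: f(k) = (4*k - 1)/16.
Get s_k = R·t_k = 5**k*(4*k - 1) with R(k) = B(k−1)f(k)/C(k) = (4*k - 1)/(16*(k + 1)).
Check: Δs_k = 16*5**k*(k + 1). ✓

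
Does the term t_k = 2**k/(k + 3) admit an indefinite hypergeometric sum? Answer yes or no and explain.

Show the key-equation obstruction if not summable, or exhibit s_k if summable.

No — key equation has no polynomial f.

The ratio is 2*(k + 3)/(k + 4).
A = 2*k + 6, B = k + 4, C = 1.
f must satisfy (2*k + 6)·f(k+1) − (k + 3)·f(k) = 1.
deg f ≤ -1 (via 1,1,0).
Negative degree bound (-1): no f exists, t_k not Gosper-summable.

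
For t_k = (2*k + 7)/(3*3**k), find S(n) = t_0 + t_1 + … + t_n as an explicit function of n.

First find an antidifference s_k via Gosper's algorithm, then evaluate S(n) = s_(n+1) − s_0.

Step 1: r(k) = (2*k + 9)/(3*(2*k + 7)).
A = 1/3, B = 1, C = k + 7/2.
Need (1/3)·f(k+1) − (1)·f(k) = k + 7/2.
From deg A=0, deg B=0, deg C=1: d=1.
Solve for f: f(k) = -3*(k + 4)/2 (degree 1 ≤ 1).
So s_k = (B(k−1)f/C)·t_k = (-3*(k + 4)/(2*k + 7))·t_k = (-k - 4)/3**k.
Verify: (2*k + 7)/(3*3**k) matches t_k.
Telescope: S(n) = s_(n+1) − s_(0) = 3**(-n - 1)*(-n - 5) − (-4) = (12*3**n - n - 5)/(3*3**n).

S(n) = (12*3**n - n - 5)/(3*3**n)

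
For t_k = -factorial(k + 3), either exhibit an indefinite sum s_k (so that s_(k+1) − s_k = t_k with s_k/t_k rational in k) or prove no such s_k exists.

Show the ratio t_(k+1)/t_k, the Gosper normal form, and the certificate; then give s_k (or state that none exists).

r(k) = k + 4 after simplifying.
Take A(k)=k + 4, B(k)=1, C(k)=1.
Solve (k + 4)·f(k+1) − (1)·f(k) = 1.
Degrees (1,0,0) ⇒ d ≤ -1.
Negative degree bound (-1): no f exists, t_k not Gosper-summable.

none — t_k is not Gosper-summable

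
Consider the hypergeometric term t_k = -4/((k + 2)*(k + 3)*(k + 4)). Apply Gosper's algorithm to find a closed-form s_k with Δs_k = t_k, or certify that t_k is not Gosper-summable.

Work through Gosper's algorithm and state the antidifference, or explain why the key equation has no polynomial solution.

Ratio r(k) = (k + 2)/(k + 5).
A = k + 2, B = k + 5, C = 1.
Set up (k + 2)·f(k+1) − (k + 4)·f(k) − (1) = 0.
Degrees (1,1,0) ⇒ d ≤ 2.
Solve for f: f(k) = k*(k + 5)/12 (degree 2 ≤ 2).
Certificate R = B(k−1)f/C = k*(k + 4)*(k + 5)/12 gives s_k = k*(-k - 5)/(3*(k + 2)*(k + 3)).
s_(k+1) − s_k = -4/(k**3 + 9*k**2 + 26*k + 24) = t_k.

s_k = k*(-k - 5)/(3*(k + 2)*(k + 3))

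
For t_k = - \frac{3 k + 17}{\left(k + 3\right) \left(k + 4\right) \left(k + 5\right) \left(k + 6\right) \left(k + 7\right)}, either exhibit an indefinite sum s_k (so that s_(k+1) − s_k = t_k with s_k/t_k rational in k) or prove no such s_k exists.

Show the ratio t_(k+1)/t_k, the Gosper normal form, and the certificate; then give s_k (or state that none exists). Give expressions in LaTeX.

s_k = \frac{k \left(- k^{2} - 13 k - 54\right)}{72 \left(k^{3} + 13 k^{2} + 54 k + 72\right)}

Compute t_(k+1)/t_k: get (k + 3)*(3*k + 20)/((k + 8)*(3*k + 17)).
So A=k + 3 and B=k + 8, with C=k + 17/3.
f must satisfy (k + 3)·f(k+1) − (k + 7)·f(k) = k + 17/3.
Bound: deg f ≤ 4.
Coefficient equations give f(k) = k*(k + 5)*(k**2 + 13*k + 54)/216.
Then R = B(k−1)f/C = k*(k + 5)*(k + 7)*(k**2 + 13*k + 54)/(72*(3*k + 17)), so s_k = R(k)·t_k = k*(-k**2 - 13*k - 54)/(72*(k**3 + 13*k**2 + 54*k + 72)).
Verify: (-3*k - 17)/(k**5 + 25*k**4 + 245*k**3 + 1175*k**2 + 2754*k + 2520) matches t_k.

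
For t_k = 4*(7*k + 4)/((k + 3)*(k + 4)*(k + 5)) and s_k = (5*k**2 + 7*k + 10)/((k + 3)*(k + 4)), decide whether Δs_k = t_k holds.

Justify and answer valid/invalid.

s_(k+1) = (7*k + 5*(k + 1)**2 + 17)/((k + 4)*(k + 5))
s_(k+1) − s_k = 4*(7*k + 4)/(k**3 + 12*k**2 + 47*k + 60)
(s_(k+1) − s_k) − t_k = 0

Valid: the claim telescopes to t_k.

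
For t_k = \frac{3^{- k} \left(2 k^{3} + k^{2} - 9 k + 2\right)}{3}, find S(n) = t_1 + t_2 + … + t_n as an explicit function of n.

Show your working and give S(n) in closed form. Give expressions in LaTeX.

S(n) = 3^{- n - 1} \left(4 \cdot 3^{n} - n^{3} - 5 n^{2} - 6 n - 4\right)

r(k) = (2*k**3 + 7*k**2 - k - 4)/(3*(2*k**3 + k**2 - 9*k + 2)) after simplifying.
Normal form (A,B,C) = (1/3, 1, k**3 + k**2/2 - 9*k/2 + 1).
Need (1/3)·f(k+1) − (1)·f(k) = k**3 + k**2/2 - 9*k/2 + 1.
deg f ≤ 3 (via 0,0,3).
Coefficient equations give f(k) = -3*(k**3 + 2*k**2 - k + 2)/2.
So s_k = (B(k−1)f/C)·t_k = (-3*(k**3 + 2*k**2 - k + 2)/(2*k**3 + k**2 - 9*k + 2))·t_k = (-k**3 - 2*k**2 + k - 2)/3**k.
Verify: (2*k**3 + k**2 - 9*k + 2)/(3*3**k) matches t_k.
Telescope: S(n) = s_(n+1) − s_(1) = 3**(-n - 1)*(-n**3 - 5*n**2 - 6*n - 4) − (-4/3) = 3**(-n - 1)*(4*3**n - n**3 - 5*n**2 - 6*n - 4).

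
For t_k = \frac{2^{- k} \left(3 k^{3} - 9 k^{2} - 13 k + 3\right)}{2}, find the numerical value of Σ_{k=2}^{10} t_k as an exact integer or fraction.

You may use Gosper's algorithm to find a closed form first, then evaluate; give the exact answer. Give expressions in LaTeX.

The ratio is (3*k**3 - 22*k - 16)/(2*(3*k**3 - 9*k**2 - 13*k + 3)).
So A=1/2 and B=1, with C=k**3 - 3*k**2 - 13*k/3 + 1.
Solve (1/2)·f(k+1) − (1)·f(k) = k**3 - 3*k**2 - 13*k/3 + 1.
d = 3 from the (0,0,3) case.
Match coefficients ⇒ f(k) = -2*(3*k**3 - 4*k + 2)/3.
Get s_k = R·t_k = (-3*k**3 + 4*k - 2)/2**k with R(k) = B(k−1)f(k)/C(k) = -2*(3*k**3 - 4*k + 2)/(3*k**3 - 9*k**2 - 13*k + 3).
Δs = (3*k**3 - 9*k**2 - 13*k + 3)/(2*2**k), as required.
Σ_(k=2)^(10) t_k = s_(11) − s_(2) = -3951/2048 − (-9/2) = 5265/2048.

Σ = 5265/2048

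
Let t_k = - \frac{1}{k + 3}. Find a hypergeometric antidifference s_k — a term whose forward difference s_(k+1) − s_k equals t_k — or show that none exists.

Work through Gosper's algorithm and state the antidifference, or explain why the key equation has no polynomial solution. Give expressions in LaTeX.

none — t_k is not Gosper-summable

Compute t_(k+1)/t_k: get (k + 3)/(k + 4).
A = k + 3, B = k + 4, C = 1.
Solve (k + 3)·f(k+1) − (k + 3)·f(k) = 1.
Bound: deg f ≤ 0.
f = c0 ⇒ A·f(k+1) − B(k−1)·f(k) − C = -1. The system {-1 = 0} is inconsistent; no antidifference.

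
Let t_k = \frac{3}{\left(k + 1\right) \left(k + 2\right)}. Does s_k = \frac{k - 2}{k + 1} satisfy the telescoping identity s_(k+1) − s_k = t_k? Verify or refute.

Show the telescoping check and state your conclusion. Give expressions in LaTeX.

s_(k+1) = (k - 1)/(k + 2)
s_(k+1) − s_k = 3/(k**2 + 3*k + 2)
(s_(k+1) − s_k) − t_k = 0

Valid — Δs_k = t_k.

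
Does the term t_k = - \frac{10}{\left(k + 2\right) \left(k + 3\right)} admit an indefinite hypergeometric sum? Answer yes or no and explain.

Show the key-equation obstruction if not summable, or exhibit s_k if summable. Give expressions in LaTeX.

t_(k+1)/t_k = (k + 2)/(k + 4).
A = k + 2, B = k + 4, C = 1.
Key eq: (k + 2)·f(k+1) = (k + 3)·f(k) + (1).
deg f ≤ 1 (via 1,1,0).
Coefficient equations give f(k) = k/2.
Then R = B(k−1)f/C = k*(k + 3)/2, so s_k = R(k)·t_k = -5*k/(k + 2).
Verify: -10/(k**2 + 5*k + 6) matches t_k.

Yes. s_k = - \frac{5 k}{k + 2}.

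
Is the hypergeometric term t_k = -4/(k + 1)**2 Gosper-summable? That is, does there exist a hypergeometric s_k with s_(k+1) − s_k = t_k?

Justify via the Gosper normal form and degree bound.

No; the coefficient equations for f are inconsistent.

Step 1: r(k) = (k + 1)**2/(k + 2)**2.
Take A(k)=k**2 + 2*k + 1, B(k)=k**2 + 4*k + 4, C(k)=1.
Solve (k**2 + 2*k + 1)·f(k+1) − (k**2 + 2*k + 1)·f(k) = 1.
deg f ≤ 0 (via 2,2,0).
Put f(k) = c0: A·f(k+1) − B(k−1)·f(k) − C = -1; need -1 = 0 — inconsistent ⇒ no f, not summable.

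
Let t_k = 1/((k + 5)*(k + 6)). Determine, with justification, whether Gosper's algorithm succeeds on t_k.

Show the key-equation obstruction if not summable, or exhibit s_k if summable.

t_(k+1)/t_k = (k + 5)/(k + 7).
Take A(k)=k + 5, B(k)=k + 7, C(k)=1.
Set up (k + 5)·f(k+1) − (k + 6)·f(k) − (1) = 0.
Degrees (1,1,0) ⇒ d ≤ 1.
Match coefficients ⇒ f(k) = k/5.
R(k) = B(k−1)·f(k)/C(k) = k*(k + 6)/5; s_k = R·t_k = k/(5*(k + 5)).
Δs = 1/(k**2 + 11*k + 30), as required.

Yes. s_k = k/(5*(k + 5)).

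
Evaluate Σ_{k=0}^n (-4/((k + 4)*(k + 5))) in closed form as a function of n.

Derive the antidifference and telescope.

S(n) = (-n - 1)/(n + 5)

t_(k+1)/t_k = (k + 4)/(k + 6).
Take A(k)=k + 4, B(k)=k + 6, C(k)=1.
Key eq: (k + 4)·f(k+1) = (k + 5)·f(k) + (1).
Degrees (1,1,0) ⇒ d ≤ 1.
Match coefficients ⇒ f(k) = k/4.
R(k) = B(k−1)·f(k)/C(k) = k*(k + 5)/4; s_k = R·t_k = -k/(k + 4).
Δs = -4/(k**2 + 9*k + 20), as required.
Evaluate: s_(n+1) = (-n - 1)/(n + 5); subtract s_(0) = 0 ⇒ S(n) = (-n - 1)/(n + 5).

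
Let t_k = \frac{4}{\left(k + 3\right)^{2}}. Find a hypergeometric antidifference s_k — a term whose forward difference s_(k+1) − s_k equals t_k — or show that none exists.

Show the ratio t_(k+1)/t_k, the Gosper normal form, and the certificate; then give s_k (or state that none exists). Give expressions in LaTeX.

none (Gosper's algorithm certifies no s_k)

r(k) = (k + 3)**2/(k + 4)**2 after simplifying.
So A=k**2 + 6*k + 9 and B=k**2 + 8*k + 16, with C=1.
Set up (k**2 + 6*k + 9)·f(k+1) − (k**2 + 6*k + 9)·f(k) − (1) = 0.
Bound: deg f ≤ 0.
f = c0 ⇒ A·f(k+1) − B(k−1)·f(k) − C = -1. The system {-1 = 0} is inconsistent; no antidifference.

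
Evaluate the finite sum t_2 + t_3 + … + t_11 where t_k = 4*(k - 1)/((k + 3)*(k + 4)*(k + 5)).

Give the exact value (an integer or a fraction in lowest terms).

Σ = 11/60

r(k) = k*(k + 3)/((k - 1)*(k + 6)) after simplifying.
So A=k + 3 and B=k + 6, with C=k - 1.
Key eq: (k + 3)·f(k+1) = (k + 5)·f(k) + (k - 1).
Bound: deg f ≤ 2.
Solving with deg f ≤ 2: f(k) = k*(k - 5)/12.
Certificate R = B(k−1)f/C = k*(k - 5)*(k + 5)/(12*(k - 1)) gives s_k = k*(k - 5)/(3*(k + 3)*(k + 4)).
s_(k+1) − s_k = 4*(k - 1)/(k**3 + 12*k**2 + 47*k + 60) = t_k.
Telescoping: Σ = s_(12) − s_(2) = 7/60 − (-1/15) = 11/60.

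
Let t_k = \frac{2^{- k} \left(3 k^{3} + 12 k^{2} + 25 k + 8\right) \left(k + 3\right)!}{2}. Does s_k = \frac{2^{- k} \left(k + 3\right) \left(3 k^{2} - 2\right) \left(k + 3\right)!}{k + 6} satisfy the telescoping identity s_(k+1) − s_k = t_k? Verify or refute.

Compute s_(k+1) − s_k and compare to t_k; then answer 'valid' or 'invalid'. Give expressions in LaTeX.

s_(k+1) = (k + 4)*(3*k**2 + 6*k + 1)*factorial(k + 4)/(2*2**k*(k + 7))
s_(k+1) − s_k = (3*k**5 + 42*k**4 + 217*k**3 + 564*k**2 + 680*k + 180)*factorial(k + 3)/(2*2**k*(k + 6)*(k + 7))
(s_(k+1) − s_k) − t_k = -3*(3*k**4 + 30*k**3 + 91*k**2 + 158*k + 52)*factorial(k + 3)/(2*2**k*(k + 6)*(k + 7))

Invalid: residual - \frac{3 \cdot 2^{- k} \left(3 k^{4} + 30 k^{3} + 91 k^{2} + 158 k + 52\right) \left(k + 3\right)!}{2 \left(k + 6\right) \left(k + 7\right)} ≠ 0.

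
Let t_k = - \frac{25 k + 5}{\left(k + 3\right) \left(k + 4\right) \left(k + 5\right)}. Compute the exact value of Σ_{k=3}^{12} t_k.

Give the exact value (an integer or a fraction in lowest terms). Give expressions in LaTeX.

The ratio is (k + 3)*(5*k + 6)/((k + 6)*(5*k + 1)).
Normal form (A,B,C) = (k + 3, k + 6, k + 1/5).
f must satisfy (k + 3)·f(k+1) − (k + 5)·f(k) = k + 1/5.
Bound: deg f ≤ 2.
Coefficient equations give f(k) = k*(2*k - 1)/15.
R(k) = B(k−1)·f(k)/C(k) = k*(k + 5)*(2*k - 1)/(3*(5*k + 1)); s_k = R·t_k = -5*k*(2*k - 1)/(3*(k + 3)*(k + 4)).
Verify: 5*(-5*k - 1)/(k**3 + 12*k**2 + 47*k + 60) matches t_k.
Telescoping: Σ = s_(13) − s_(3) = -1625/816 − (-25/42) = -7975/5712.

Σ = -7975/5712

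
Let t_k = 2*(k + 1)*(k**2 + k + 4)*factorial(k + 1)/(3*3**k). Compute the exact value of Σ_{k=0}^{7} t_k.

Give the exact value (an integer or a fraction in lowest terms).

Σ = 71680/9

r(k) = (k + 2)**2*(k + (k + 1)**2 + 5)/(3*(k + 1)*(k**2 + k + 4)) after simplifying.
Factor: A=k/3 + 2/3; B=1; C=k**3 + 2*k**2 + 5*k + 4.
f must satisfy (k/3 + 2/3)·f(k+1) − (1)·f(k) = k**3 + 2*k**2 + 5*k + 4.
Degrees (1,0,3) ⇒ d ≤ 2.
Solve for f: f(k) = 3*k*(k + 1) (degree 2 ≤ 2).
Certificate R = B(k−1)f/C = 3*k/(k**2 + k + 4) gives s_k = 2*k*(k + 1)*factorial(k + 1)/3**k.
s_(k+1) − s_k = 2*(k + 1)*(k**2 + k + 4)*factorial(k + 1)/(3*3**k) = t_k.
Σ_(k=0)^(7) t_k = s_(8) − s_(0) = 71680/9 − (0) = 71680/9.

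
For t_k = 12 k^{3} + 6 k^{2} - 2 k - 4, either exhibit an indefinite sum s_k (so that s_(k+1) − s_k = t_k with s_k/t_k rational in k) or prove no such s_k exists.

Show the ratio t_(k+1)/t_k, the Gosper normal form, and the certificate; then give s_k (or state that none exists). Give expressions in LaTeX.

s_k = k \left(3 k^{3} - 4 k^{2} - k - 2\right)

Compute t_(k+1)/t_k: get (6*k**3 + 21*k**2 + 23*k + 6)/(6*k**3 + 3*k**2 - k - 2).
A = 1, B = 1, C = k**3 + k**2/2 - k/6 - 1/3.
Need (1)·f(k+1) − (1)·f(k) = k**3 + k**2/2 - k/6 - 1/3.
Degrees (0,0,3) ⇒ d ≤ 4.
Coefficient equations give f(k) = k*(3*k**3 - 4*k**2 - k - 2)/12.
Then R = B(k−1)f/C = k*(3*k**3 - 4*k**2 - k - 2)/(2*(6*k**3 + 3*k**2 - k - 2)), so s_k = R(k)·t_k = k*(3*k**3 - 4*k**2 - k - 2).
Verify: 12*k**3 + 6*k**2 - 2*k - 4 matches t_k.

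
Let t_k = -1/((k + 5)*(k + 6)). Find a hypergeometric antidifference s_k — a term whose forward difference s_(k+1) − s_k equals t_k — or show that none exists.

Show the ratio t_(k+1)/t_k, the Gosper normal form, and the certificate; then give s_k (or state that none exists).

Ratio r(k) = (k + 5)/(k + 7).
Normal form (A,B,C) = (k + 5, k + 7, 1).
Need (k + 5)·f(k+1) − (k + 6)·f(k) = 1.
Degrees (1,1,0) ⇒ d ≤ 1.
Match coefficients ⇒ f(k) = k/5.
R(k) = B(k−1)·f(k)/C(k) = k*(k + 6)/5; s_k = R·t_k = -k/(5*k + 25).
Verify: -1/(k**2 + 11*k + 30) matches t_k.

s_k = -k/(5*k + 25)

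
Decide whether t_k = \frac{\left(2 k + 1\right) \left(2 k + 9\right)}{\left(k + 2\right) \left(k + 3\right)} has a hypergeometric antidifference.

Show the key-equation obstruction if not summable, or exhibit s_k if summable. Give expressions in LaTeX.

Compute t_(k+1)/t_k: get (k + 2)*(2*k + 3)*(2*k + 11)/((k + 4)*(2*k + 1)*(2*k + 9)).
Normal form (A,B,C) = (k + 2, k + 4, k**2 + 5*k + 9/4).
Need (k + 2)·f(k+1) − (k + 3)·f(k) = k**2 + 5*k + 9/4.
Bound: deg f ≤ 2.
A polynomial solution: f(k) = k*(8*k + 1)/8.
So s_k = (B(k−1)f/C)·t_k = (k*(k + 3)*(8*k + 1)/(2*(2*k + 1)*(2*k + 9)))·t_k = k*(8*k + 1)/(2*(k + 2)).
Δs = (4*k**2 + 20*k + 9)/(k**2 + 5*k + 6), as required.

Yes. s_k = \frac{k \left(8 k + 1\right)}{2 \left(k + 2\right)}.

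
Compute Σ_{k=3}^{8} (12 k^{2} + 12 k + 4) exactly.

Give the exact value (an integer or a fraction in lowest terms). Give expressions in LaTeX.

Ratio r(k) = (3*k**2 + 9*k + 7)/(3*k**2 + 3*k + 1).
Take A(k)=1, B(k)=1, C(k)=k**2 + k + 1/3.
Set up (1)·f(k+1) − (1)·f(k) − (k**2 + k + 1/3) = 0.
From deg A=0, deg B=0, deg C=2: d=3.
Solve for f: f(k) = k**3/3 (degree 3 ≤ 3).
So s_k = (B(k−1)f/C)·t_k = (k**3/(3*k**2 + 3*k + 1))·t_k = 4*k**3.
Δs = -4*k**3 + 4*(k + 1)**3, as required.
Telescoping: Σ = s_(9) − s_(3) = 2916 − (108) = 2808.

Σ = 2808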